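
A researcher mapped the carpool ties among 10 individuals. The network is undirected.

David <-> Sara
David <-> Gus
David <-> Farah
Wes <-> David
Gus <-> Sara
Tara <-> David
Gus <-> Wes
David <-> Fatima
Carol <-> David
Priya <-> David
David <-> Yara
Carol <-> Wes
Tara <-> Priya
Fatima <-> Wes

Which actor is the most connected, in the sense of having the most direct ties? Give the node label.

Degrees — Carol:2, David:9, Farah:1, Fatima:2, Gus:3, Priya:2, Sara:2, Tara:2, Wes:4, Yara:1.
The maximum is 9, attained only by David.

David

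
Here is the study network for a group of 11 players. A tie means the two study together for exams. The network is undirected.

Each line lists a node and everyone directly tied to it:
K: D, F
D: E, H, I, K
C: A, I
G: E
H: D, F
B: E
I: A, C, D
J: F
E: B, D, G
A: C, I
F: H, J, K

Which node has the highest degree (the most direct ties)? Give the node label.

Degrees — A:2, B:1, C:2, D:4, E:3, F:3, G:1, H:2, I:3, J:1, K:2.
The maximum is 4, attained only by D.

D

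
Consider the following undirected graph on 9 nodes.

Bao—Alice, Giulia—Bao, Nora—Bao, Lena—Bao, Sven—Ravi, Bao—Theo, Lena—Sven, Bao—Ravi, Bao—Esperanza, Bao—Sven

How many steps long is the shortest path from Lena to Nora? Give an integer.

2

One shortest route is Lena – Bao – Nora, which uses 2 edges, and Lena and Nora are not directly tied, so nothing shorter exists. So d(Lena,Nora) = 2.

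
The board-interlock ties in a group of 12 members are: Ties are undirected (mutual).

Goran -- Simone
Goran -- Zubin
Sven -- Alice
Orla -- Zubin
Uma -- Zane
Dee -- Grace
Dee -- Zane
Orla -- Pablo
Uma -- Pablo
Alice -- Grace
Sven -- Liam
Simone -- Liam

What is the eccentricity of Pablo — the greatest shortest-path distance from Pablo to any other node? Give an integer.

6

Distances from Pablo: Alice:5, Dee:3, Goran:3, Grace:4, Liam:5, Orla:1, Simone:4, Sven:6, Uma:1, Zane:2, Zubin:2.
The largest is 6 (to Sven), so the eccentricity of Pablo is 6.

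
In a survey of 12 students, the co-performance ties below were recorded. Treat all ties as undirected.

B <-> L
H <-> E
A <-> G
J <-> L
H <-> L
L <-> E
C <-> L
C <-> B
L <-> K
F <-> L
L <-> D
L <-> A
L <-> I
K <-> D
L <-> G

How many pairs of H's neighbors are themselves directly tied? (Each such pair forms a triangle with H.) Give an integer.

1

H's neighbors: E and L.
Neighbor pairs that are themselves tied: H–E–L. Each forms one triangle with H, for 1 in total.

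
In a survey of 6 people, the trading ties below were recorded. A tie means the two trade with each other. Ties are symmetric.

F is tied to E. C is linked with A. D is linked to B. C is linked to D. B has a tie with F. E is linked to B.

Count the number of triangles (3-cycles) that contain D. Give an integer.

0

D's neighbors are B and C, but none of them are tied to each other, so no triangle contains D.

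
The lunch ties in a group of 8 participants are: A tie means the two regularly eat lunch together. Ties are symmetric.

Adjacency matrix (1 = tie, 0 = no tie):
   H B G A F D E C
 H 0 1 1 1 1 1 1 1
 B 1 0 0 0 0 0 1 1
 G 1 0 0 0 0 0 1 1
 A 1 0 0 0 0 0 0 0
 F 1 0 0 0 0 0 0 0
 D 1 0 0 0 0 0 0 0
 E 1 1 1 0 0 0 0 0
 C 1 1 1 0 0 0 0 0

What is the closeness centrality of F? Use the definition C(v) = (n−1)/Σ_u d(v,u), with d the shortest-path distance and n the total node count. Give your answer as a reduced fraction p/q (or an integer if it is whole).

Distances from F: A:2, B:2, C:2, D:2, E:2, G:2, H:1. Sum = 13.
n = 8, so closeness = 7/13.

7/13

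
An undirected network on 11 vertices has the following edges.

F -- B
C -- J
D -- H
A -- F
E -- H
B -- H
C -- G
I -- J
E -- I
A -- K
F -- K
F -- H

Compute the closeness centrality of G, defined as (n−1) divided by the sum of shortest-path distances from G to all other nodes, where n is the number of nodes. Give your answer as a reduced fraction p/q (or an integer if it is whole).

Distances from G: A:7, B:6, C:1, D:6, E:4, F:6, H:5, I:3, J:2, K:7. Sum = 47.
n = 11, so closeness = 10/47.

10/47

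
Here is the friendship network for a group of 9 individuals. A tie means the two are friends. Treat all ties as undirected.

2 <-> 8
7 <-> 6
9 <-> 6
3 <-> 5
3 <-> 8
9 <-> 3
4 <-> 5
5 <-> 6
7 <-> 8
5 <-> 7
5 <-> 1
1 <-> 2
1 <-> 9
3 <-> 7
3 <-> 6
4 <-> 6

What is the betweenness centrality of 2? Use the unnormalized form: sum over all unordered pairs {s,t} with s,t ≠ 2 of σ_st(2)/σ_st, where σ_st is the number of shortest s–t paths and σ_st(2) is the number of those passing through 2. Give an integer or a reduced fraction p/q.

Pairs whose geodesics pass through 2 — 8–1: 1.
All other pairs contribute 0.
Summing the contributions gives betweenness(2) = 1.

1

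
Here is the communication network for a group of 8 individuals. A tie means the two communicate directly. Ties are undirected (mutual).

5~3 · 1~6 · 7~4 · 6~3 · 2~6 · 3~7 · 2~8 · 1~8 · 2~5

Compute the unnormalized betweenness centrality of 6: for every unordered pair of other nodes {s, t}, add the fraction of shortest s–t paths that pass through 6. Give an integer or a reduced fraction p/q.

23/3

Pairs whose geodesics pass through 6 — 4–8: 2/3; 4–2: 1/2; 4–1: 1; 5–1: 2/3; 7–8: 2/3; 7–2: 1/2; 7–1: 1; 8–3: 2/3; 2–1: 1/2; 2–3: 1/2; 1–3: 1.
All other pairs contribute 0.
Summing the contributions gives betweenness(6) = 23/3.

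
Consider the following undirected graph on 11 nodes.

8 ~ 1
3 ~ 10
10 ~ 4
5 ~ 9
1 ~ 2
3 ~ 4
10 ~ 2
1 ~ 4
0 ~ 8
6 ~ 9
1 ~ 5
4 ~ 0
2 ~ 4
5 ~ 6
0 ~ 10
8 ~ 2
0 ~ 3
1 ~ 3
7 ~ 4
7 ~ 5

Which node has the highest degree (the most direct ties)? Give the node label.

Degrees — 0:4, 1:5, 2:4, 3:4, 4:6, 5:4, 6:2, 7:2, 8:3, 9:2, 10:4.
The maximum is 6, attained only by 4.

4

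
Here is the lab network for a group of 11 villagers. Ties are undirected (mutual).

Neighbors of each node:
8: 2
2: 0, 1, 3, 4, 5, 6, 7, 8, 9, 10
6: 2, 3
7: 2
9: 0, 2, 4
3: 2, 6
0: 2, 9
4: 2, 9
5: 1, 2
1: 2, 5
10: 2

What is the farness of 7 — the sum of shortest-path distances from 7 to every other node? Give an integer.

Distances from 7: 0:2, 1:2, 2:1, 3:2, 4:2, 5:2, 6:2, 8:2, 9:2, 10:2.
Sum = 2 + 2 + 1 + 2 + 2 + 2 + 2 + 2 + 2 + 2 = 19.

19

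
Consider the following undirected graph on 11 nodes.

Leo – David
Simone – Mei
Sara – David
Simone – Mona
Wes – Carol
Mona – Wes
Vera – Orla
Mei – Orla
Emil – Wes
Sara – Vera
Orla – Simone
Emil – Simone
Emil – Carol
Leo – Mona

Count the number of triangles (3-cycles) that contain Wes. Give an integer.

Wes's neighbors: Carol, Emil, and Mona.
Neighbor pairs that are themselves tied: Wes–Carol–Emil. Each forms one triangle with Wes, for 1 in total.

1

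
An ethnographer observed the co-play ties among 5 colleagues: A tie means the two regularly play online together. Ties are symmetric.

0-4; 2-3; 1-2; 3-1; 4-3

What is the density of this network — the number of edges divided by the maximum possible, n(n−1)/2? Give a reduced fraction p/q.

There are 5 edges and 5 nodes, so the maximum possible is C(5,2) = 10.
Density = 5/10 = 1/2.

1/2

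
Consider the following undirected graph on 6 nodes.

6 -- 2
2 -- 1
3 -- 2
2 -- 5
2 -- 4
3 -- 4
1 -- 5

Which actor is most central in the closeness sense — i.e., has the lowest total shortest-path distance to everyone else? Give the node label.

Farness (sum of distances to all others) for each node — 1:8, 2:5, 3:8, 4:8, 5:8, 6:9.
The smallest farness is 5, for 2, so 2 has the highest closeness.

2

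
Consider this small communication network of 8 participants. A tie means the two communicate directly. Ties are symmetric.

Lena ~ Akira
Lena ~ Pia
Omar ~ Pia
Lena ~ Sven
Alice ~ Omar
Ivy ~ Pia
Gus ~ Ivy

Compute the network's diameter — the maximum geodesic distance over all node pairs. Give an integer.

4

Eccentricity of each node (its greatest distance to any other): Akira:4, Alice:4, Gus:4, Ivy:3, Lena:3, Omar:3, Pia:2, Sven:4.
The maximum eccentricity is 4, realized for instance by the pair Gus–Alice via Gus – Ivy – Pia – Omar – Alice. So the diameter is 4.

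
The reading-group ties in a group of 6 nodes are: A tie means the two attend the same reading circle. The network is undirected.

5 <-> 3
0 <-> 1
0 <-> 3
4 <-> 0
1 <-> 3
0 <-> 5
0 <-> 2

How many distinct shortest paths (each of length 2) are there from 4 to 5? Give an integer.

The shortest distance is 2, and the only length-2 path is 4–0–5. So there is exactly 1 shortest path.

1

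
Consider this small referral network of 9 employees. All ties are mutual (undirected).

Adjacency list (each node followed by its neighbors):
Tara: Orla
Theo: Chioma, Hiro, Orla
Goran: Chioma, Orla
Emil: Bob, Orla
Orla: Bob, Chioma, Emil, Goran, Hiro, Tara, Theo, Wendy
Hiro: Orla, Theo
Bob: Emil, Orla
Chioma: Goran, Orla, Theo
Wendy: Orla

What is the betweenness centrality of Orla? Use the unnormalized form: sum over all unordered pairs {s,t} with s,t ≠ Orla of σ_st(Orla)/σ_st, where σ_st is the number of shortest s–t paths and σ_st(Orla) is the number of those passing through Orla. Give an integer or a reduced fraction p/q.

Pairs whose geodesics pass through Orla — Wendy–Tara: 1; Wendy–Theo: 1; Wendy–Bob: 1; Wendy–Goran: 1; Wendy–Hiro: 1; Wendy–Emil: 1; Wendy–Chioma: 1; Tara–Theo: 1; Tara–Bob: 1; Tara–Goran: 1; Tara–Hiro: 1; Tara–Emil: 1; Tara–Chioma: 1; Theo–Bob: 1 … (+10 more pairs).
All other pairs contribute 0.
Summing the contributions gives betweenness(Orla) = 23.

23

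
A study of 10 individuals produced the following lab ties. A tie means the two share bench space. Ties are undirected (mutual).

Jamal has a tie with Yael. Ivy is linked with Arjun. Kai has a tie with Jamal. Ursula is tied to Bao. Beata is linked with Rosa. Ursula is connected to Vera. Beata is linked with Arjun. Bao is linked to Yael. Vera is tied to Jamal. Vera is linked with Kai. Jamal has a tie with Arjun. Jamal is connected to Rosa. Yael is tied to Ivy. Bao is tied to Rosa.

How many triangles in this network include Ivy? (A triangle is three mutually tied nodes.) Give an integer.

Ivy's neighbors are Arjun and Yael, but none of them are tied to each other, so no triangle contains Ivy.

0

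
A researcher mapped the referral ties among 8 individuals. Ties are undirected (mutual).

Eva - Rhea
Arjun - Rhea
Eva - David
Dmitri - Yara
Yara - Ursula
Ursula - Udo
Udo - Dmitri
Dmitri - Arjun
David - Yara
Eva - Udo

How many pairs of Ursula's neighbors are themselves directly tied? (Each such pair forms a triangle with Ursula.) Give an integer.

Ursula's neighbors are Udo and Yara, but none of them are tied to each other, so no triangle contains Ursula.

0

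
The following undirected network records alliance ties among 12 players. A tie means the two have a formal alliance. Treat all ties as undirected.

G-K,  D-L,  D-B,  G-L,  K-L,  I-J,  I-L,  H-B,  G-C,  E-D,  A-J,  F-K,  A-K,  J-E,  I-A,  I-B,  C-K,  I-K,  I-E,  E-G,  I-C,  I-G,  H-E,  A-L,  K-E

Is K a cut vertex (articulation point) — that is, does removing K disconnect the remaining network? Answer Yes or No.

Yes

Removing K leaves {A, B, C, D, E, G, H, I, J, and L} with no path to {F}, so the network splits into 2 components. K is a cut vertex.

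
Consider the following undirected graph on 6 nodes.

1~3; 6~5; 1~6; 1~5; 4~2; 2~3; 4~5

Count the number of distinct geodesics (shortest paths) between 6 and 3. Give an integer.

1

The shortest distance is 2, and the only length-2 path is 6–1–3. So there is exactly 1 shortest path.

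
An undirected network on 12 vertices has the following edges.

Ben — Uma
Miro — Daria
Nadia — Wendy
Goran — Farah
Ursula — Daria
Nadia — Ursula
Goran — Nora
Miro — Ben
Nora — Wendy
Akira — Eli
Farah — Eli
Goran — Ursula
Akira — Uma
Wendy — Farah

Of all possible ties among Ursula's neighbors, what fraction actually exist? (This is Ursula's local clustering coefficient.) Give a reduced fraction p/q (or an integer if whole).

Ursula's neighbors: Daria, Goran, and Nadia (k = 3).
Possible neighbor pairs: C(3,2) = 3. Edges among them: none → e = 0.
Clustering(Ursula) = 0/3 = 0.

0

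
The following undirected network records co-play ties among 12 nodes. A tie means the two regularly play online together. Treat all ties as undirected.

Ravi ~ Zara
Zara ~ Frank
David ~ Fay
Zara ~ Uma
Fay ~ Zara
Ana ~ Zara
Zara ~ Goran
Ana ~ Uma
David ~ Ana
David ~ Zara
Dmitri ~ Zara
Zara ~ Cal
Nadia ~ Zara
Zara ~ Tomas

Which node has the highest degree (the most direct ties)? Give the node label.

Zara

Degrees — Ana:3, Cal:1, David:3, Dmitri:1, Fay:2, Frank:1, Goran:1, Nadia:1, Ravi:1, Tomas:1, Uma:2, Zara:11.
The maximum is 11, attained only by Zara.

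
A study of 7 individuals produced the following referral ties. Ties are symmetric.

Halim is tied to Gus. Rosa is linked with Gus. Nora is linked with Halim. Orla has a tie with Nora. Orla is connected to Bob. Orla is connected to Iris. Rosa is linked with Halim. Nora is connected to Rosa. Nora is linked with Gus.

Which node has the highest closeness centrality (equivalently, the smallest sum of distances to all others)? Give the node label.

Nora

Farness (sum of distances to all others) for each node — Bob:14, Gus:11, Halim:11, Iris:14, Nora:8, Orla:9, Rosa:11.
The smallest farness is 8, for Nora, so Nora has the highest closeness.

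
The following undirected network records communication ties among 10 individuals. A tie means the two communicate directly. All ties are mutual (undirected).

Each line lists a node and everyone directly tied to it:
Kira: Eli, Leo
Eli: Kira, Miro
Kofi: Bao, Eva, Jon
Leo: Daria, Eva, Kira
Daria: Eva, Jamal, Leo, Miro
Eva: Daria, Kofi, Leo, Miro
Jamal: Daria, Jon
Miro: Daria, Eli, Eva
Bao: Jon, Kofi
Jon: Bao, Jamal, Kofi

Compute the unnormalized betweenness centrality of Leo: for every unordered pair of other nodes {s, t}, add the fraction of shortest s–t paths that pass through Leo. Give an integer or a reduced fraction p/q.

6

Pairs whose geodesics pass through Leo — Kira–Eva: 1; Kira–Kofi: 1; Kira–Bao: 1; Kira–Jon: 2/2; Kira–Jamal: 1; Kira–Daria: 1.
All other pairs contribute 0.
Summing the contributions gives betweenness(Leo) = 6.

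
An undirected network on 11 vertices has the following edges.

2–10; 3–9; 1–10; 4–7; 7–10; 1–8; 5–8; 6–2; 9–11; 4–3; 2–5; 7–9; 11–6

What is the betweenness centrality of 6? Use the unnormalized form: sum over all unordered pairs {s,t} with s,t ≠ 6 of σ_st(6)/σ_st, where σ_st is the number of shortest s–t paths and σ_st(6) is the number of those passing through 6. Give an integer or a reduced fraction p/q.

17/3

Pairs whose geodesics pass through 6 — 9–2: 1/2; 9–5: 1/2; 11–2: 1; 11–5: 1; 11–8: 1; 11–1: 1/2; 11–10: 1/2; 2–3: 1/3; 5–3: 1/3.
All other pairs contribute 0.
Summing the contributions gives betweenness(6) = 17/3.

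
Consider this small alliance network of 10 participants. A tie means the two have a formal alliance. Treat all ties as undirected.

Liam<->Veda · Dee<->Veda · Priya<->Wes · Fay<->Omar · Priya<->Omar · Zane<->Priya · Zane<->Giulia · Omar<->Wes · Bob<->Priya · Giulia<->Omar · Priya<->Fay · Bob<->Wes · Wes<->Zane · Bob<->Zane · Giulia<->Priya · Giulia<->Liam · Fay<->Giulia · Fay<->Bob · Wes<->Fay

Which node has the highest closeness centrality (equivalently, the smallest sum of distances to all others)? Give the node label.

Farness (sum of distances to all others) for each node — Bob:20, Dee:32, Fay:16, Giulia:14, Liam:18, Omar:17, Priya:15, Veda:24, Wes:19, Zane:17.
The smallest farness is 14, for Giulia, so Giulia has the highest closeness.

Giulia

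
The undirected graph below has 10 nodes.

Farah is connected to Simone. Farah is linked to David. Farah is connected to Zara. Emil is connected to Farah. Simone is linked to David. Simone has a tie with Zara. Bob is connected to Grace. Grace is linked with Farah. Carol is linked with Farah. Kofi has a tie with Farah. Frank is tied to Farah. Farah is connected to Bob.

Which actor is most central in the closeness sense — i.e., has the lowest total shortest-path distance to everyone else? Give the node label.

Farah

Farness (sum of distances to all others) for each node — Bob:16, Carol:17, David:16, Emil:17, Farah:9, Frank:17, Grace:16, Kofi:17, Simone:15, Zara:16.
The smallest farness is 9, for Farah, so Farah has the highest closeness.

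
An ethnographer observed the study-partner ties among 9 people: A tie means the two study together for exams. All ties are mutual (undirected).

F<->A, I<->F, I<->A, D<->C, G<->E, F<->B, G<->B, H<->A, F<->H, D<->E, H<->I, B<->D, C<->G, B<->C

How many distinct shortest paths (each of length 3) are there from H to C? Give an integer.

1

The shortest distance is 3, and the only length-3 path is H–F–B–C. So there is exactly 1 shortest path.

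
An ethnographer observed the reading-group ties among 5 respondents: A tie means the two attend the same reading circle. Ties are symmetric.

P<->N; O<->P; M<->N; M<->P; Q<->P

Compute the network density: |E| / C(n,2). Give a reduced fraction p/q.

There are 5 edges and 5 nodes, so the maximum possible is C(5,2) = 10.
Density = 5/10 = 1/2.

1/2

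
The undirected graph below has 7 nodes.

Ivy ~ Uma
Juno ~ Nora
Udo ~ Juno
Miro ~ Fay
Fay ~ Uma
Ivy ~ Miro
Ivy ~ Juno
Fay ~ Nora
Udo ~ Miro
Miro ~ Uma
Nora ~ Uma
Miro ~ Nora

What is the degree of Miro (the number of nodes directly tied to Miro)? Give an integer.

5

Miro is directly tied to Fay, Ivy, Nora, Udo, and Uma. That is 5 neighbors, so the degree of Miro is 5.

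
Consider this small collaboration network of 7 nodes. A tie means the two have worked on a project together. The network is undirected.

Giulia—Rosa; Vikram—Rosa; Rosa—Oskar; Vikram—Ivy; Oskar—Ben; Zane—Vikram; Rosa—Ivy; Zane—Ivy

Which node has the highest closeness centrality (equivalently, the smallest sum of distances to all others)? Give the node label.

Farness (sum of distances to all others) for each node — Ben:16, Giulia:13, Ivy:10, Oskar:11, Rosa:8, Vikram:10, Zane:14.
The smallest farness is 8, for Rosa, so Rosa has the highest closeness.

Rosa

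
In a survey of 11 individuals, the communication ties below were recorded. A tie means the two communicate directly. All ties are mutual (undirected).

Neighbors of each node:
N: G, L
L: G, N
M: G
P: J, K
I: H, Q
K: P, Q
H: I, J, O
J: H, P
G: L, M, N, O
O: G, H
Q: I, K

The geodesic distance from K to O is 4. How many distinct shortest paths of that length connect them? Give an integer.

2

The shortest distance is 4. The length-4 paths are: K–P–J–H–O; K–Q–I–H–O.
That gives 2 distinct shortest paths.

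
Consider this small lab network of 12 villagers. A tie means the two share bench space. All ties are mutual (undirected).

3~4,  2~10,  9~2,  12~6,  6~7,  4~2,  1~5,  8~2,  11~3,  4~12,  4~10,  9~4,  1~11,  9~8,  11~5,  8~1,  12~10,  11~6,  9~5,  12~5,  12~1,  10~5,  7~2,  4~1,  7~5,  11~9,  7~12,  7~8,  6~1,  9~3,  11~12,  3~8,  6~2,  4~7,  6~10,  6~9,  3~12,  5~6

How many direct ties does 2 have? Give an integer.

2 is directly tied to 4, 6, 7, 8, 9, and 10. That is 6 neighbors, so the degree of 2 is 6.

6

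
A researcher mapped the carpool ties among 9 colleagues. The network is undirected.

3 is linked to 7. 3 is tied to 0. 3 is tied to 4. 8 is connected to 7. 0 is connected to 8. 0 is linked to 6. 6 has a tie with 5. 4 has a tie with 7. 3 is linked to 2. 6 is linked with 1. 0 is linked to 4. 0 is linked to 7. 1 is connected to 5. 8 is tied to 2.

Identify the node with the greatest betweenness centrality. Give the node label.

0

Unnormalized betweenness of each node: 0:95/6, 1:0, 2:1/3, 3:7/2, 4:0, 5:0, 6:12, 7:5/6, 8:5/2.
0 has the largest value, 95/6, making it the main broker — the node through which the most shortest paths run.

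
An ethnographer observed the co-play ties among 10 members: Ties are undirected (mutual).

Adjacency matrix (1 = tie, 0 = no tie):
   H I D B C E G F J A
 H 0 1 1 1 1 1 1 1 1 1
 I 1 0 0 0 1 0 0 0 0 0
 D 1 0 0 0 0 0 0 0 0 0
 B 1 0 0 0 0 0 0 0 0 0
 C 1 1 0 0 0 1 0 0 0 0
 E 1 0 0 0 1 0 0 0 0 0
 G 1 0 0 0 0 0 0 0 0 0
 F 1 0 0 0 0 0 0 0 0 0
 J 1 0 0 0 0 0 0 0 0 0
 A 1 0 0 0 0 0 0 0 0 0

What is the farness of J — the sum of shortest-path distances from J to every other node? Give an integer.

Distances from J: A:2, B:2, C:2, D:2, E:2, F:2, G:2, H:1, I:2.
Sum = 2 + 2 + 2 + 2 + 2 + 2 + 2 + 1 + 2 = 17.

17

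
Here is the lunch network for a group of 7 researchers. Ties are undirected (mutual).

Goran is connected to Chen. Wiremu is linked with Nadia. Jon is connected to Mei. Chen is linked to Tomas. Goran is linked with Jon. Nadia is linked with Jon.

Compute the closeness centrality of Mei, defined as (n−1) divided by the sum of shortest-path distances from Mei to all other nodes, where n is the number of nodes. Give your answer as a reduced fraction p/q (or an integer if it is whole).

Distances from Mei: Chen:3, Goran:2, Jon:1, Nadia:2, Tomas:4, Wiremu:3. Sum = 15.
n = 7, so closeness = 6/15 = 2/5.

2/5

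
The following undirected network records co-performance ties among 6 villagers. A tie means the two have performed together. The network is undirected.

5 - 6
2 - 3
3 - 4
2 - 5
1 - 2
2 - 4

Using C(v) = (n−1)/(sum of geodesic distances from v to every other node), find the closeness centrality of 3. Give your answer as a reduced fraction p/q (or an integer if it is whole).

5/9

Distances from 3: 1:2, 2:1, 4:1, 5:2, 6:3. Sum = 9.
n = 6, so closeness = 5/9.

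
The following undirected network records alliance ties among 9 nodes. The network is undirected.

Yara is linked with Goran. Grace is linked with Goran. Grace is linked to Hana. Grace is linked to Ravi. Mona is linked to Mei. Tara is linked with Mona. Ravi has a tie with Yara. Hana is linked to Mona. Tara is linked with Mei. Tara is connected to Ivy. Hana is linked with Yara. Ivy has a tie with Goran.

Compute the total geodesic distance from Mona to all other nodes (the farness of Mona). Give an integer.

Distances from Mona: Goran:3, Grace:2, Hana:1, Ivy:2, Mei:1, Ravi:3, Tara:1, Yara:2.
Sum = 3 + 2 + 1 + 2 + 1 + 3 + 1 + 2 = 15.

15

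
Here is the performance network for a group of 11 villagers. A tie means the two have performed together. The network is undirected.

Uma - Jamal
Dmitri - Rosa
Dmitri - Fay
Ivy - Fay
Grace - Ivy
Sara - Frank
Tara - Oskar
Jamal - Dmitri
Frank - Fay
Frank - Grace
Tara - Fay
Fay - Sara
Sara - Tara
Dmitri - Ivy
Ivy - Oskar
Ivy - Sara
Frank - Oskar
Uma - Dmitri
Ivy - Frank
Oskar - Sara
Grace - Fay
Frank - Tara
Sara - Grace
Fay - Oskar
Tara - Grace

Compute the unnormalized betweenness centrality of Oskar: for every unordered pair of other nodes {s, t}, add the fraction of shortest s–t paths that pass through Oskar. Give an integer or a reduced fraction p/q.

1/5

Pairs whose geodesics pass through Oskar — Tara–Ivy: 1/5.
All other pairs contribute 0.
Summing the contributions gives betweenness(Oskar) = 1/5.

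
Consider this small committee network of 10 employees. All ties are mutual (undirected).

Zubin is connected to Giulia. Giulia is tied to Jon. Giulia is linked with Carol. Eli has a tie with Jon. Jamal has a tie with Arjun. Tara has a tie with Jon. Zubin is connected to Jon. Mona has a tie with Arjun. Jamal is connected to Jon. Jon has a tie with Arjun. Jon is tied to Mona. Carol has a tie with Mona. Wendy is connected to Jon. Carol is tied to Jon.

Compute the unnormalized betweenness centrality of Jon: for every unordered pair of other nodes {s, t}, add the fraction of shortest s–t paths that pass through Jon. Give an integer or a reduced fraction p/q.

Pairs whose geodesics pass through Jon — Arjun–Tara: 1; Arjun–Giulia: 1; Arjun–Wendy: 1; Arjun–Eli: 1; Arjun–Carol: 1/2; Arjun–Zubin: 1; Tara–Giulia: 1; Tara–Wendy: 1; Tara–Jamal: 1; Tara–Mona: 1; Tara–Eli: 1; Tara–Carol: 1; Tara–Zubin: 1; Giulia–Wendy: 1 … (+17 more pairs).
All other pairs contribute 0.
Summing the contributions gives betweenness(Jon) = 29.

29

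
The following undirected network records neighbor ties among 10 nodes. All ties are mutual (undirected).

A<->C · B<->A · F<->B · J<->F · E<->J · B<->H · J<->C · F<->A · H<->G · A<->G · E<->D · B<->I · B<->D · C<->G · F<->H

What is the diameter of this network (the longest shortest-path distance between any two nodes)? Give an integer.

Eccentricity of each node (its greatest distance to any other): A:3, B:2, C:3, D:3, E:3, F:2, G:3, H:3, I:3, J:3.
The maximum eccentricity is 3, realized for instance by the pair C–D via C – A – B – D. So the diameter is 3.

3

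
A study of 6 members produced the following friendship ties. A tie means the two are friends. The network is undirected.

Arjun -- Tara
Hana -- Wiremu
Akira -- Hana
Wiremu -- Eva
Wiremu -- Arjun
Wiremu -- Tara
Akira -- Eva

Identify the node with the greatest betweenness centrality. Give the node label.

Unnormalized betweenness of each node: Akira:1/2, Arjun:0, Eva:3/2, Hana:3/2, Tara:0, Wiremu:13/2.
Wiremu has the largest value, 13/2, making it the main broker — the node through which the most shortest paths run.

Wiremu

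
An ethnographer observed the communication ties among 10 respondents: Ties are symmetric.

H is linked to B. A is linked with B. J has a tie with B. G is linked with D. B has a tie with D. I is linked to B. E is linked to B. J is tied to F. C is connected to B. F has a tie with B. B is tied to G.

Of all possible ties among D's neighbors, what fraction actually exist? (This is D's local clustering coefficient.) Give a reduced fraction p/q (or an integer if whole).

1

D's neighbors: B and G (k = 2).
Possible neighbor pairs: C(2,2) = 1. Edges among them: B–G → e = 1.
Clustering(D) = 1/1.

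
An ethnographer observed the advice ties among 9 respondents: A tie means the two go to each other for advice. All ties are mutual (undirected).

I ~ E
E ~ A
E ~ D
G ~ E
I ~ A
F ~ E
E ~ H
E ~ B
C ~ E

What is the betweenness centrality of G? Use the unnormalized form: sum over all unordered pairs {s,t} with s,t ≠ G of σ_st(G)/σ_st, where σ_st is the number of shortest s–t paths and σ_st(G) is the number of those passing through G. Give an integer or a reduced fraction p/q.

0

No shortest path between any pair of other nodes passes through G.
Summing the contributions gives betweenness(G) = 0.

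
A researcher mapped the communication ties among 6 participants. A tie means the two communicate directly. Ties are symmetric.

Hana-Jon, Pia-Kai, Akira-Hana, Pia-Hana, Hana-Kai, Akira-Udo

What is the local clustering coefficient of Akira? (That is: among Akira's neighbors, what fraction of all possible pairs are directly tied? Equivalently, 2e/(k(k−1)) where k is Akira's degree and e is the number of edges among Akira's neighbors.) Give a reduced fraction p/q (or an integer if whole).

Akira's neighbors: Hana and Udo (k = 2).
Possible neighbor pairs: C(2,2) = 1. Edges among them: none → e = 0.
Clustering(Akira) = 0/1.

0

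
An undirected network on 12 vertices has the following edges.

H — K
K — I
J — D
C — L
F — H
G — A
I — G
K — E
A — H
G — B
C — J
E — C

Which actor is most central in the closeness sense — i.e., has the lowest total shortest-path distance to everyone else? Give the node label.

Farness (sum of distances to all others) for each node — A:33, B:43, C:30, D:48, E:26, F:38, G:33, H:28, I:29, J:38, K:24, L:40.
The smallest farness is 24, for K, so K has the highest closeness.

K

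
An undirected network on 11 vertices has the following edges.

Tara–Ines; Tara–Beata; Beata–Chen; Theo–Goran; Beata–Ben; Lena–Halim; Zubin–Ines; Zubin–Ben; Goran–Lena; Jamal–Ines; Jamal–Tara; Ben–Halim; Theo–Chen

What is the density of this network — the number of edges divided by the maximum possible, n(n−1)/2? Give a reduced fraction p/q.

13/55

There are 13 edges and 11 nodes, so the maximum possible is C(11,2) = 55.
Density = 13/55.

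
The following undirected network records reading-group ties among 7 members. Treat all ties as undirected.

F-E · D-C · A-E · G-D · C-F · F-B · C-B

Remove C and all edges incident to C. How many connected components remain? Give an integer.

Without C, the remaining ties split the others into: {A, B, E, F}; {D, G}.
That's 2 separate components.

2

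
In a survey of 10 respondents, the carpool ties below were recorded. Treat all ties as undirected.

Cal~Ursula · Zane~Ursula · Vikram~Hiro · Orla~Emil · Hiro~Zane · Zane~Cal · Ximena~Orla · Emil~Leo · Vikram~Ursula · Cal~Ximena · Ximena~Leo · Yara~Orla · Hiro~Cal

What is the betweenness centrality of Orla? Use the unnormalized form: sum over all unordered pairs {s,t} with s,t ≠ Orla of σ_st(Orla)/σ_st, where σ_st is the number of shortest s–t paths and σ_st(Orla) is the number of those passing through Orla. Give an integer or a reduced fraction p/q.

Pairs whose geodesics pass through Orla — Hiro–Yara: 1; Hiro–Emil: 1/2; Vikram–Yara: 2/2; Vikram–Emil: 2/4; Zane–Yara: 1; Zane–Emil: 1/2; Ursula–Yara: 1; Ursula–Emil: 1/2; Cal–Yara: 1; Cal–Emil: 1/2; Ximena–Yara: 1; Ximena–Emil: 1/2; Leo–Yara: 2/2; Yara–Emil: 1.
All other pairs contribute 0.
Summing the contributions gives betweenness(Orla) = 11.

11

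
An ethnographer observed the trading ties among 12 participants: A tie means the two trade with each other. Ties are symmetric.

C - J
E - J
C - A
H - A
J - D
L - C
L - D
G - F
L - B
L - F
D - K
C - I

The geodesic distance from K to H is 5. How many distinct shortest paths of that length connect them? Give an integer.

2

The shortest distance is 5. The length-5 paths are: K–D–L–C–A–H; K–D–J–C–A–H.
That gives 2 distinct shortest paths.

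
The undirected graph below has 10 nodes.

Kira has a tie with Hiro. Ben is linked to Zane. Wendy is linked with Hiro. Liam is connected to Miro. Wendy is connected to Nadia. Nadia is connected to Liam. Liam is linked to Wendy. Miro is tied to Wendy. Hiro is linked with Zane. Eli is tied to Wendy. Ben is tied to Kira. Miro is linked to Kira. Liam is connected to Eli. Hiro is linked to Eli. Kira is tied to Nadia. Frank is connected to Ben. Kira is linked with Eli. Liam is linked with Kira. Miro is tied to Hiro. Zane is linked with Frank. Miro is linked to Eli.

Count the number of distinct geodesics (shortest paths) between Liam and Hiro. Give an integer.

The shortest distance is 2. The length-2 paths are: Liam–Kira–Hiro; Liam–Eli–Hiro; Liam–Wendy–Hiro; Liam–Miro–Hiro.
That gives 4 distinct shortest paths.

4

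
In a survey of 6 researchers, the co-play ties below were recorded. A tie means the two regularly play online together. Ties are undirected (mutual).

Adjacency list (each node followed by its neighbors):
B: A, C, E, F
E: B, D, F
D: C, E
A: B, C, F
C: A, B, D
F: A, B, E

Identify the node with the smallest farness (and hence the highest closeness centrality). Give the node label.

Farness (sum of distances to all others) for each node — A:7, B:6, C:7, D:8, E:7, F:7.
The smallest farness is 6, for B, so B has the highest closeness.

B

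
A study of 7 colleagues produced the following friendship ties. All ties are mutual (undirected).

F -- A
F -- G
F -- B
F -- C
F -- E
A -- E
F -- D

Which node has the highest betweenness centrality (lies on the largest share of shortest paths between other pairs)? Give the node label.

F

Unnormalized betweenness of each node: A:0, B:0, C:0, D:0, E:0, F:14, G:0.
F has the largest value, 14, making it the main broker — the node through which the most shortest paths run.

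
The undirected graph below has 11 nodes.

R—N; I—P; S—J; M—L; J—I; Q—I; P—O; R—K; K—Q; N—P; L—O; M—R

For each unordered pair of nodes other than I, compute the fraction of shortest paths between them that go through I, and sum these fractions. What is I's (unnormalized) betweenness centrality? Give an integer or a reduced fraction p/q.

Pairs whose geodesics pass through I — L–J: 1; L–S: 1; L–Q: 1/2; J–R: 2/2; J–O: 1; J–N: 1; J–K: 1; J–Q: 1; J–M: 3/3; J–P: 1; R–S: 2/2; O–S: 1; O–K: 1/3; O–Q: 1 … (+8 more pairs).
All other pairs contribute 0.
Summing the contributions gives betweenness(I) = 119/6.

119/6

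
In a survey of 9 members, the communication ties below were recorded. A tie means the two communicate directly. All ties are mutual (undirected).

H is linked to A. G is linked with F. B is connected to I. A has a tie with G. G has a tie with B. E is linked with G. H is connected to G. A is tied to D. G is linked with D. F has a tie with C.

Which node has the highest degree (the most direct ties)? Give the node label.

G

Degrees — A:3, B:2, C:1, D:2, E:1, F:2, G:6, H:2, I:1.
The maximum is 6, attained only by G.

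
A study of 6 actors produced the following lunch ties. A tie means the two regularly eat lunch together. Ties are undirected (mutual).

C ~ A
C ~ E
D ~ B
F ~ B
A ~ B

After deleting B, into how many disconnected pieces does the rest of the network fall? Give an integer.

3

Without B, the remaining ties split the others into: {A, C, E}; {D}; {F}.
That's 3 separate components.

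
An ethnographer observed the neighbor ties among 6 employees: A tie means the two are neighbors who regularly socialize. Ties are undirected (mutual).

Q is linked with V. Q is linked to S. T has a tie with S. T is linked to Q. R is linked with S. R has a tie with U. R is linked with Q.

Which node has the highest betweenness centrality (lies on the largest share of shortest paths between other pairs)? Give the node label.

Q

Unnormalized betweenness of each node: Q:5, R:4, S:1, T:0, U:0, V:0.
Q has the largest value, 5, making it the main broker — the node through which the most shortest paths run.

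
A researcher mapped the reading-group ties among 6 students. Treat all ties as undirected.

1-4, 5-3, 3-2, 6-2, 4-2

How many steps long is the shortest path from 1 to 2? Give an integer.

2

One shortest route is 1 – 4 – 2, which uses 2 edges, and 1 and 2 are not directly tied, so nothing shorter exists. So d(1,2) = 2.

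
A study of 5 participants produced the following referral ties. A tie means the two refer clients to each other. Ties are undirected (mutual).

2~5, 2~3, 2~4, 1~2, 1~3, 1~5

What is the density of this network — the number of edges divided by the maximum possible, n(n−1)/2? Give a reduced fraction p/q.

There are 6 edges and 5 nodes, so the maximum possible is C(5,2) = 10.
Density = 6/10 = 3/5.

3/5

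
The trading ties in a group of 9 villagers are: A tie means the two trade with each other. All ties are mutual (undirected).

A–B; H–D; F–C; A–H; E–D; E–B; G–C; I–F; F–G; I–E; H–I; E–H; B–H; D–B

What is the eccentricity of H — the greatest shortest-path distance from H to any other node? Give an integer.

Distances from H: A:1, B:1, C:3, D:1, E:1, F:2, G:3, I:1.
The largest is 3 (to G and C), so the eccentricity of H is 3.

3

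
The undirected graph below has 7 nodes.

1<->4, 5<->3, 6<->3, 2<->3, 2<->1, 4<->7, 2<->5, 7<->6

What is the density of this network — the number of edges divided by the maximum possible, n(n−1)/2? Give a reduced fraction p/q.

There are 8 edges and 7 nodes, so the maximum possible is C(7,2) = 21.
Density = 8/21.

8/21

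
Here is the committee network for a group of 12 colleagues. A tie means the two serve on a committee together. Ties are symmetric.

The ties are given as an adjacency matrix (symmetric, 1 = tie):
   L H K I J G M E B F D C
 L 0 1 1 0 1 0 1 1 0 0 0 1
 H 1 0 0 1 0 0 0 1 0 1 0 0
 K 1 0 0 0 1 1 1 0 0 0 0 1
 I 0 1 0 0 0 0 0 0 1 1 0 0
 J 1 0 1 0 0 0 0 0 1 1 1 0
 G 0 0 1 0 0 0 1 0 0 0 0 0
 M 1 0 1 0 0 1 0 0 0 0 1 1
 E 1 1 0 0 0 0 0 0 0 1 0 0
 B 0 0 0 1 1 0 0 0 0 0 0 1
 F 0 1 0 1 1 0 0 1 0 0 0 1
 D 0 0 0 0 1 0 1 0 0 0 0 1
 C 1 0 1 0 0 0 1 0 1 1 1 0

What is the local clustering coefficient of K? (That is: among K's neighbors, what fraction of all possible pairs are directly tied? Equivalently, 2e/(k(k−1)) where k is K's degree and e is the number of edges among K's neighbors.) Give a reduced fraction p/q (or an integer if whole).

K's neighbors: C, G, J, L, and M (k = 5).
Possible neighbor pairs: C(5,2) = 10. Edges among them: C–L, C–M, G–M, J–L, L–M → e = 5.
Clustering(K) = 5/10 = 1/2.

1/2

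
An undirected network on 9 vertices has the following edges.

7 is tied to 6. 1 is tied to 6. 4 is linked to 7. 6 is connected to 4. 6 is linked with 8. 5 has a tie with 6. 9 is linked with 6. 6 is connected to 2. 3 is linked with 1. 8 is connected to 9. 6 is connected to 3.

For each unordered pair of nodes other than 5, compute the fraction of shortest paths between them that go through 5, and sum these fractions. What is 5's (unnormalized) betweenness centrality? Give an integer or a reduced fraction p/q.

0

No shortest path between any pair of other nodes passes through 5.
Summing the contributions gives betweenness(5) = 0.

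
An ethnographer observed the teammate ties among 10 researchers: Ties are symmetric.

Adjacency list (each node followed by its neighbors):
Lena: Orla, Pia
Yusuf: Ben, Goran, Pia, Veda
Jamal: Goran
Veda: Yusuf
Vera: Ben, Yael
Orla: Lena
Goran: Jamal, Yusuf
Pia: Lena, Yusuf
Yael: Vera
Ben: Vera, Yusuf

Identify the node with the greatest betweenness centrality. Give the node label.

Yusuf

Unnormalized betweenness of each node: Ben:14, Goran:8, Jamal:0, Lena:8, Orla:0, Pia:14, Veda:0, Vera:8, Yael:0, Yusuf:29.
Yusuf has the largest value, 29, making it the main broker — the node through which the most shortest paths run.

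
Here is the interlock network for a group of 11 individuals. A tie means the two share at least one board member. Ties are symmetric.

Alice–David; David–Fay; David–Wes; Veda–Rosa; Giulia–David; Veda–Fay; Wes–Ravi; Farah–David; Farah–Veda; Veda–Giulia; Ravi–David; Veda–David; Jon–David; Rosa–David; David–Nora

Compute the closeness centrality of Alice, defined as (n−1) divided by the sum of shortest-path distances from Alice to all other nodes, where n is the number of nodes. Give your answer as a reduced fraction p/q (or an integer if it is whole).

10/19

Distances from Alice: David:1, Farah:2, Fay:2, Giulia:2, Jon:2, Nora:2, Ravi:2, Rosa:2, Veda:2, Wes:2. Sum = 19.
n = 11, so closeness = 10/19.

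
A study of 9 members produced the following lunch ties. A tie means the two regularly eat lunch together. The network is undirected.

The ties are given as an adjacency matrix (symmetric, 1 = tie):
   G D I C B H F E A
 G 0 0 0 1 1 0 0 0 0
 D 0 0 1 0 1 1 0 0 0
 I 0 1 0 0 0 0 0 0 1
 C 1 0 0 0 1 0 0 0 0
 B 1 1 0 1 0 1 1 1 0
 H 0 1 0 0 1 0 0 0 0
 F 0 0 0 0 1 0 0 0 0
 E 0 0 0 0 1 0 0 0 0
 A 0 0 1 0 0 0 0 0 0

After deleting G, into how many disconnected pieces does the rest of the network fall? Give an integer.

G's neighbors (B and C) remain reachable from one another through other ties, so the rest of the network stays in one piece.

1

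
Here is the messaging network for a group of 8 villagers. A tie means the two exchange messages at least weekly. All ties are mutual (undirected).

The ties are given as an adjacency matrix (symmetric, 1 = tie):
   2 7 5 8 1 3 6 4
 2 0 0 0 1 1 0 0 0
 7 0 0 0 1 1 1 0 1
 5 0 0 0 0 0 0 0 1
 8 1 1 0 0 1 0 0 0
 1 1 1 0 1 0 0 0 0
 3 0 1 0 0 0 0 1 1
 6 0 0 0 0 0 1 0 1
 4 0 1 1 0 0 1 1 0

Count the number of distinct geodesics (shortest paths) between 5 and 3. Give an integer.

The shortest distance is 2, and the only length-2 path is 5–4–3. So there is exactly 1 shortest path.

1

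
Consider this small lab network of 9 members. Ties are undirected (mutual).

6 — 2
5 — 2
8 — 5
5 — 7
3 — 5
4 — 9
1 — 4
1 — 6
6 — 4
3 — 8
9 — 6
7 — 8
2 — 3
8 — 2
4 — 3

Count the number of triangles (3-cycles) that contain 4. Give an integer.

2

4's neighbors: 1, 3, 6, and 9.
Neighbor pairs that are themselves tied: 4–1–6; 4–6–9. Each forms one triangle with 4, for 2 in total.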